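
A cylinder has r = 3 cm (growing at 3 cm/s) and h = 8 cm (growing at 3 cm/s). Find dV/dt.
171π cm³/s

V = πr²h
dV/dt = 2πrh·dr/dt + πr²·dh/dt
= 2π(3)(8)(3) + π(3)²(3)
= 171π cm³/s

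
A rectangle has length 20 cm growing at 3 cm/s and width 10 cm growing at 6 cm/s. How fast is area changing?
150 cm²/s

A = lw
dA/dt = w·dl/dt + l·dw/dt = 10·3 + 20·6 = 150 cm²/s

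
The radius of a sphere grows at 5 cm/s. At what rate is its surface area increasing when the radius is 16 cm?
640π cm²/s

S = 4πr²
dS/dt = dS/dr · dr/dt = 8πr · 5
At r = 16: dS/dt = 640π cm²/s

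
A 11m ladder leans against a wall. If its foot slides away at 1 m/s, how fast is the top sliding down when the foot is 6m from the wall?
6√85/85 ≈ 0.6508 m/s

x² + y² = 11²
2x·dx/dt + 2y·dy/dt = 0
dy/dt = -x/y · dx/dt = -6/√85 · 1 = -6√85/85 m/s
The top is descending at 6√85/85 ≈ 0.6508 m/s.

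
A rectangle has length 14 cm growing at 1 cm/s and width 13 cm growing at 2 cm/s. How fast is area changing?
41 cm²/s

A = lw
dA/dt = w·dl/dt + l·dw/dt = 13·1 + 14·2 = 41 cm²/s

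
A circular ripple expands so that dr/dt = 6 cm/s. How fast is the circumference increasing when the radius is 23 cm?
12π cm/s

C = 2πr
dC/dt = 2π · dr/dt = 2π · 6 = 12π cm/s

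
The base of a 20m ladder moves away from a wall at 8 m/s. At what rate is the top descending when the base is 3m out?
24√391/391 ≈ 1.214 m/s

x² + y² = 20²
2x·dx/dt + 2y·dy/dt = 0
dy/dt = -x/y · dx/dt = -3/√391 · 8 = -24√391/391 m/s
The top is descending at 24√391/391 ≈ 1.214 m/s.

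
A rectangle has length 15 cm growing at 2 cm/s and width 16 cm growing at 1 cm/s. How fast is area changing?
47 cm²/s

A = lw
dA/dt = w·dl/dt + l·dw/dt = 16·2 + 15·1 = 47 cm²/s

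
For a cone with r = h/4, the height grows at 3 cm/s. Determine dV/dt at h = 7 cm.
147π/16 cm³/s

V = (1/3)π(h/4)²h = πh³/48
dV/dt = πh²/16 · 3
At h = 7: dV/dt = 147π/16 cm³/s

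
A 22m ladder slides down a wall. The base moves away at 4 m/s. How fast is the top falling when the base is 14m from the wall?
7√2/3 ≈ 3.3 m/s

x² + y² = 22²
2x·dx/dt + 2y·dy/dt = 0
dy/dt = -x/y · dx/dt = -14/(12√2) · 4 = -7√2/3 m/s
The top is descending at 7√2/3 ≈ 3.3 m/s.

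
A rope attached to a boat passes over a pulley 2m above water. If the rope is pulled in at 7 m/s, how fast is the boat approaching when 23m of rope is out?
23√21/15 ≈ 7.027 m/s

rope² = x² + 2²
x = √(23² - 2²) = 5√21
dx/dt = (rope/x) · d(rope)/dt = (23/(5√21)) · (-7) = -23√21/15 m/s
The boat approaches at 23√21/15 ≈ 7.027 m/s.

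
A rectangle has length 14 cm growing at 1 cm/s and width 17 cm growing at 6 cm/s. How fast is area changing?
101 cm²/s

A = lw
dA/dt = w·dl/dt + l·dw/dt = 17·1 + 14·6 = 101 cm²/s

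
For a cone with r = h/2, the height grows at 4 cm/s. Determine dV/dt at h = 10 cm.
100π cm³/s

V = (1/3)π(h/2)²h = πh³/12
dV/dt = πh²/4 · 4
At h = 10: dV/dt = 100π cm³/s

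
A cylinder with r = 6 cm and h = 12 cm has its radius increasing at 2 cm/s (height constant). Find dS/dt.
96π cm²/s

S = 2πrh + 2πr² (lateral + bases)
dS/dt = (2πh + 4πr)·dr/dt = (2π·12 + 4π·6)·2
= 96π cm²/s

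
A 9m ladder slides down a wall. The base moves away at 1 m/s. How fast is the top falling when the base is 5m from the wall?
5√14/28 ≈ 0.6682 m/s

x² + y² = 9²
2x·dx/dt + 2y·dy/dt = 0
dy/dt = -x/y · dx/dt = -5/(2√14) · 1 = -5√14/28 m/s
The top is descending at 5√14/28 ≈ 0.6682 m/s.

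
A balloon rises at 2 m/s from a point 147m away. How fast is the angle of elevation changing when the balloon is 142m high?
0.007038 rad/s

tan(θ) = y/147
sec²(θ) · dθ/dt = (1/147) · dy/dt
dθ/dt = cos²(θ)/147 · 2 = 147/(147² + 142²) · 2
dθ/dt = 0.007038 rad/s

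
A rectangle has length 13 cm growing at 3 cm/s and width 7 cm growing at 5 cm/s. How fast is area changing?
86 cm²/s

A = lw
dA/dt = w·dl/dt + l·dw/dt = 7·3 + 13·5 = 86 cm²/s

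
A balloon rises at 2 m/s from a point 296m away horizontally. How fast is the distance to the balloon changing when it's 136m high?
17√1658/829 ≈ 0.835 m/s

z² = 296² + y²
z = √(296² + 136²) = 8√1658
dz/dt = y/z · dy/dt = 136/(8√1658) · 2 = 17√1658/829 ≈ 0.835 m/s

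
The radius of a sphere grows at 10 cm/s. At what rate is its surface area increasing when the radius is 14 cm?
1120π cm²/s

S = 4πr²
dS/dt = dS/dr · dr/dt = 8πr · 10
At r = 14: dS/dt = 1120π cm²/s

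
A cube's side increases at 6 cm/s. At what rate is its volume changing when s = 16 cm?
4608 cm³/s

V = s³
dV/dt = 3s² · ds/dt = 3·16²·6 = 4608 cm³/s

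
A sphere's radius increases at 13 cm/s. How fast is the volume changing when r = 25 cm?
32500π cm³/s

V = (4/3)πr³
dV/dt = dV/dr · dr/dt = 4πr² · 13
At r = 25: dV/dt = 32500π cm³/s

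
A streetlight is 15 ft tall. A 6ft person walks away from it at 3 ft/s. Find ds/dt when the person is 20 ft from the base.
2 ft/s

By similar triangles: 15/(x+s) = 6/s
Solving: s = 6x/9
ds/dt = 6/9 · dx/dt = 2/3 · 3 = 2 ft/s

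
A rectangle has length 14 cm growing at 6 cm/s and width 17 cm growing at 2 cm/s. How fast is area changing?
130 cm²/s

A = lw
dA/dt = w·dl/dt + l·dw/dt = 17·6 + 14·2 = 130 cm²/s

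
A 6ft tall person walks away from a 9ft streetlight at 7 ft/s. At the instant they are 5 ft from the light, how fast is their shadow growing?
14 ft/s

By similar triangles: 9/(x+s) = 6/s
Solving: s = 6x/3
ds/dt = 6/3 · dx/dt = 2 · 7 = 14 ft/s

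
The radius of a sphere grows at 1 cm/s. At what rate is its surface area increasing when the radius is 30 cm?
240π cm²/s

S = 4πr²
dS/dt = dS/dr · dr/dt = 8πr · 1
At r = 30: dS/dt = 240π cm²/s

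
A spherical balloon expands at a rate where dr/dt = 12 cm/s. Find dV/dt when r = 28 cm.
37632π cm³/s

V = (4/3)πr³
dV/dt = dV/dr · dr/dt = 4πr² · 12
At r = 28: dV/dt = 37632π cm³/s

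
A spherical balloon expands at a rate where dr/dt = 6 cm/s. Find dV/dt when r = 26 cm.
16224π cm³/s

V = (4/3)πr³
dV/dt = dV/dr · dr/dt = 4πr² · 6
At r = 26: dV/dt = 16224π cm³/s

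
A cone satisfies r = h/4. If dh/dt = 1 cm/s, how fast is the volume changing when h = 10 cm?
25π/4 cm³/s

V = (1/3)π(h/4)²h = πh³/48
dV/dt = πh²/16 · 1
At h = 10: dV/dt = 25π/4 cm³/s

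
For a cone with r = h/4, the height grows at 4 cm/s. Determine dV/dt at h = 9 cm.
81π/4 cm³/s

V = (1/3)π(h/4)²h = πh³/48
dV/dt = πh²/16 · 4
At h = 9: dV/dt = 81π/4 cm³/s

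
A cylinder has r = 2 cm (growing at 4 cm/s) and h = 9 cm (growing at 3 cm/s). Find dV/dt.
156π cm³/s

V = πr²h
dV/dt = 2πrh·dr/dt + πr²·dh/dt
= 2π(2)(9)(4) + π(2)²(3)
= 156π cm³/s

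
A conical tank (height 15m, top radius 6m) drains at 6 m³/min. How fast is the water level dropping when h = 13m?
75/(338π) ≈ 0.07063 m/min

r/h = 6/15, so r = (2/5)h
V = (1/3)πr²h = (1/3)π((2/5)h)²h = (4/75)πh³
dV/dh = (4/25)πh²
dh/dt = (dV/dt)/(dV/dh) = -6/((4/25)π·13²) = -75/(338π) m/min
The level is dropping at 75/(338π) ≈ 0.07063 m/min.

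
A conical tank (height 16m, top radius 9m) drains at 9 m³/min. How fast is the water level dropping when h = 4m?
16/(9π) ≈ 0.5659 m/min

r/h = 9/16, so r = (9/16)h
V = (1/3)πr²h = (1/3)π((9/16)h)²h = (27/256)πh³
dV/dh = (81/256)πh²
dh/dt = (dV/dt)/(dV/dh) = -9/((81/256)π·4²) = -16/(9π) m/min
The level is dropping at 16/(9π) ≈ 0.5659 m/min.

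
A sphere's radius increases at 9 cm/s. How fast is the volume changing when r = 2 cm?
144π cm³/s

V = (4/3)πr³
dV/dt = dV/dr · dr/dt = 4πr² · 9
At r = 2: dV/dt = 144π cm³/s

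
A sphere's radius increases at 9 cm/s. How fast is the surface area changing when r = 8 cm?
576π cm²/s

S = 4πr²
dS/dt = dS/dr · dr/dt = 8πr · 9
At r = 8: dS/dt = 576π cm²/s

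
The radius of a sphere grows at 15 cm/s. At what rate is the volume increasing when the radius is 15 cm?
13500π cm³/s

V = (4/3)πr³
dV/dt = dV/dr · dr/dt = 4πr² · 15
At r = 15: dV/dt = 13500π cm³/s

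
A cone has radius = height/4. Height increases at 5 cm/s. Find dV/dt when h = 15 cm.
1125π/16 cm³/s

V = (1/3)π(h/4)²h = πh³/48
dV/dt = πh²/16 · 5
At h = 15: dV/dt = 1125π/16 cm³/s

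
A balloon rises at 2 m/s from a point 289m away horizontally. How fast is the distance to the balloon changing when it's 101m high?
101√93722/46861 ≈ 0.6598 m/s

z² = 289² + y²
z = √(289² + 101²) = √93722
dz/dt = y/z · dy/dt = 101/√93722 · 2 = 101√93722/46861 ≈ 0.6598 m/s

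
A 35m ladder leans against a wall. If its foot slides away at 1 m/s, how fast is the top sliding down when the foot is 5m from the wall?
√3/12 ≈ 0.1443 m/s

x² + y² = 35²
2x·dx/dt + 2y·dy/dt = 0
dy/dt = -x/y · dx/dt = -5/(20√3) · 1 = -√3/12 m/s
The top is descending at √3/12 ≈ 0.1443 m/s.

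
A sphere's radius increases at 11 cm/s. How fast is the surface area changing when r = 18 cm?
1584π cm²/s

S = 4πr²
dS/dt = dS/dr · dr/dt = 8πr · 11
At r = 18: dS/dt = 1584π cm²/s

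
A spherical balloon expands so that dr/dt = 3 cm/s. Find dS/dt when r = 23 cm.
552π cm²/s

S = 4πr²
dS/dt = dS/dr · dr/dt = 8πr · 3
At r = 23: dS/dt = 552π cm²/s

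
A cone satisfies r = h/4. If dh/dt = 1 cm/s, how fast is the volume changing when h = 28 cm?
49π cm³/s

V = (1/3)π(h/4)²h = πh³/48
dV/dt = πh²/16 · 1
At h = 28: dV/dt = 49π cm³/s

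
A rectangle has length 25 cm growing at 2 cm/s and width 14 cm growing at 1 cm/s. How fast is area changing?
53 cm²/s

A = lw
dA/dt = w·dl/dt + l·dw/dt = 14·2 + 25·1 = 53 cm²/s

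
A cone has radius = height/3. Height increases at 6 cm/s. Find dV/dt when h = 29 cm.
1682π/3 cm³/s

V = (1/3)π(h/3)²h = πh³/27
dV/dt = πh²/9 · 6
At h = 29: dV/dt = 1682π/3 cm³/s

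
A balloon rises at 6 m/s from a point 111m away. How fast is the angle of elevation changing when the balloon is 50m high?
0.044936 rad/s

tan(θ) = y/111
sec²(θ) · dθ/dt = (1/111) · dy/dt
dθ/dt = cos²(θ)/111 · 6 = 111/(111² + 50²) · 6
dθ/dt = 0.044936 rad/s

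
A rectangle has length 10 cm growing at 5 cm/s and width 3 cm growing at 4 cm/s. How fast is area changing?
55 cm²/s

A = lw
dA/dt = w·dl/dt + l·dw/dt = 3·5 + 10·4 = 55 cm²/s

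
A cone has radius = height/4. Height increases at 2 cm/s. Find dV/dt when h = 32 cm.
128π cm³/s

V = (1/3)π(h/4)²h = πh³/48
dV/dt = πh²/16 · 2
At h = 32: dV/dt = 128π cm³/s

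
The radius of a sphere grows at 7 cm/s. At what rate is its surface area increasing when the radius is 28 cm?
1568π cm²/s

S = 4πr²
dS/dt = dS/dr · dr/dt = 8πr · 7
At r = 28: dS/dt = 1568π cm²/s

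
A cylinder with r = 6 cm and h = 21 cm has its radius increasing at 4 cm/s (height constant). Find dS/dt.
264π cm²/s

S = 2πrh + 2πr² (lateral + bases)
dS/dt = (2πh + 4πr)·dr/dt = (2π·21 + 4π·6)·4
= 264π cm²/s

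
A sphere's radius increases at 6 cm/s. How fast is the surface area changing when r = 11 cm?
528π cm²/s

S = 4πr²
dS/dt = dS/dr · dr/dt = 8πr · 6
At r = 11: dS/dt = 528π cm²/s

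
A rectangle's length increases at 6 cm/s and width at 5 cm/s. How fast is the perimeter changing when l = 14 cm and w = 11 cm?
22 cm/s

P = 2(l + w)
dP/dt = 2(dl/dt + dw/dt) = 2(6 + 5) = 22 cm/s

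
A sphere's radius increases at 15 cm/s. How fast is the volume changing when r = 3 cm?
540π cm³/s

V = (4/3)πr³
dV/dt = dV/dr · dr/dt = 4πr² · 15
At r = 3: dV/dt = 540π cm³/s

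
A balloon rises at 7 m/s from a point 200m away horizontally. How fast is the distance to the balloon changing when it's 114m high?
399√13249/13249 ≈ 3.466 m/s

z² = 200² + y²
z = √(200² + 114²) = 2√13249
dz/dt = y/z · dy/dt = 114/(2√13249) · 7 = 399√13249/13249 ≈ 3.466 m/s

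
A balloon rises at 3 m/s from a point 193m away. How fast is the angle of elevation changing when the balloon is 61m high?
0.014132 rad/s

tan(θ) = y/193
sec²(θ) · dθ/dt = (1/193) · dy/dt
dθ/dt = cos²(θ)/193 · 3 = 193/(193² + 61²) · 3
dθ/dt = 0.014132 rad/s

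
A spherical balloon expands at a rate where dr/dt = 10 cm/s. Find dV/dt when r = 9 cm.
3240π cm³/s

V = (4/3)πr³
dV/dt = dV/dr · dr/dt = 4πr² · 10
At r = 9: dV/dt = 3240π cm³/s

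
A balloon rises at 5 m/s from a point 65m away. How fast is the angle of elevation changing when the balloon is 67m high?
0.037296 rad/s

tan(θ) = y/65
sec²(θ) · dθ/dt = (1/65) · dy/dt
dθ/dt = cos²(θ)/65 · 5 = 65/(65² + 67²) · 5
dθ/dt = 0.037296 rad/s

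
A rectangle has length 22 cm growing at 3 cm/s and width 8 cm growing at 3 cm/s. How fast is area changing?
90 cm²/s

A = lw
dA/dt = w·dl/dt + l·dw/dt = 8·3 + 22·3 = 90 cm²/s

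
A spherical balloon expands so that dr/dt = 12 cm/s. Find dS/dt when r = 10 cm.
960π cm²/s

S = 4πr²
dS/dt = dS/dr · dr/dt = 8πr · 12
At r = 10: dS/dt = 960π cm²/s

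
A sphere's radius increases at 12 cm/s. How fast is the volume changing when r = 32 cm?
49152π cm³/s

V = (4/3)πr³
dV/dt = dV/dr · dr/dt = 4πr² · 12
At r = 32: dV/dt = 49152π cm³/s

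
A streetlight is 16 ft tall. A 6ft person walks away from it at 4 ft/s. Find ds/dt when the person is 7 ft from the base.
12/5 ft/s

By similar triangles: 16/(x+s) = 6/s
Solving: s = 6x/10
ds/dt = 6/10 · dx/dt = 3/5 · 4 = 12/5 ft/s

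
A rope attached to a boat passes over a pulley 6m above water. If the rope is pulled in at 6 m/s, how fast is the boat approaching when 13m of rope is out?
78√133/133 ≈ 6.763 m/s

rope² = x² + 6²
x = √(13² - 6²) = √133
dx/dt = (rope/x) · d(rope)/dt = (13/√133) · (-6) = -78√133/133 m/s
The boat approaches at 78√133/133 ≈ 6.763 m/s.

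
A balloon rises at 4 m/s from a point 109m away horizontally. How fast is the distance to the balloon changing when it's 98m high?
392√21485/21485 ≈ 2.674 m/s

z² = 109² + y²
z = √(109² + 98²) = √21485
dz/dt = y/z · dy/dt = 98/√21485 · 4 = 392√21485/21485 ≈ 2.674 m/s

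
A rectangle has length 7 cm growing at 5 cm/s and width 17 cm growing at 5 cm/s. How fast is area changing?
120 cm²/s

A = lw
dA/dt = w·dl/dt + l·dw/dt = 17·5 + 7·5 = 120 cm²/s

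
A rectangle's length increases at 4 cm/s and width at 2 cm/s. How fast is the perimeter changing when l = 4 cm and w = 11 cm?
12 cm/s

P = 2(l + w)
dP/dt = 2(dl/dt + dw/dt) = 2(4 + 2) = 12 cm/s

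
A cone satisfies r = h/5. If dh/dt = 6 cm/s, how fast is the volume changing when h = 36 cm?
7776π/25 cm³/s

V = (1/3)π(h/5)²h = πh³/75
dV/dt = πh²/25 · 6
At h = 36: dV/dt = 7776π/25 cm³/s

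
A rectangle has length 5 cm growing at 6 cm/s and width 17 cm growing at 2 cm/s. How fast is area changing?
112 cm²/s

A = lw
dA/dt = w·dl/dt + l·dw/dt = 17·6 + 5·2 = 112 cm²/s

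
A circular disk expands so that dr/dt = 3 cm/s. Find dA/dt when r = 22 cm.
132π cm²/s

A = πr²
dA/dt = 2πr · dr/dt = 2π(22)(3) = 132π cm²/s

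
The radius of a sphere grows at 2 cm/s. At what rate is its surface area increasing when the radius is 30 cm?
480π cm²/s

S = 4πr²
dS/dt = dS/dr · dr/dt = 8πr · 2
At r = 30: dS/dt = 480π cm²/s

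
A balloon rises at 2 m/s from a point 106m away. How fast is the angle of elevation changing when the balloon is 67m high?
0.013482 rad/s

tan(θ) = y/106
sec²(θ) · dθ/dt = (1/106) · dy/dt
dθ/dt = cos²(θ)/106 · 2 = 106/(106² + 67²) · 2
dθ/dt = 0.013482 rad/s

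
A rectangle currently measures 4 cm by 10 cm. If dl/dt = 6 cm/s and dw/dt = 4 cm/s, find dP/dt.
20 cm/s

P = 2(l + w)
dP/dt = 2(dl/dt + dw/dt) = 2(6 + 4) = 20 cm/s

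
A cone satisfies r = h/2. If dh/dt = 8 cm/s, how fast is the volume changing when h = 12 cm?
288π cm³/s

V = (1/3)π(h/2)²h = πh³/12
dV/dt = πh²/4 · 8
At h = 12: dV/dt = 288π cm³/s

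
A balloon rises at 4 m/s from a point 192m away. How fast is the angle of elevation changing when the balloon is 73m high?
0.018202 rad/s

tan(θ) = y/192
sec²(θ) · dθ/dt = (1/192) · dy/dt
dθ/dt = cos²(θ)/192 · 4 = 192/(192² + 73²) · 4
dθ/dt = 0.018202 rad/s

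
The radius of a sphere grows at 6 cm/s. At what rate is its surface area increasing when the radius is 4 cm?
192π cm²/s

S = 4πr²
dS/dt = dS/dr · dr/dt = 8πr · 6
At r = 4: dS/dt = 192π cm²/s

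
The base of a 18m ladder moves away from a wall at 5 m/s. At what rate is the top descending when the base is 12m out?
2√5 ≈ 4.472 m/s

x² + y² = 18²
2x·dx/dt + 2y·dy/dt = 0
dy/dt = -x/y · dx/dt = -12/(6√5) · 5 = -2√5 m/s
The top is descending at 2√5 ≈ 4.472 m/s.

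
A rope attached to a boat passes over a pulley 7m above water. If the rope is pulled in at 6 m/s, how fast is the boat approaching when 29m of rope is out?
29√22/22 ≈ 6.183 m/s

rope² = x² + 7²
x = √(29² - 7²) = 6√22
dx/dt = (rope/x) · d(rope)/dt = (29/(6√22)) · (-6) = -29√22/22 m/s
The boat approaches at 29√22/22 ≈ 6.183 m/s.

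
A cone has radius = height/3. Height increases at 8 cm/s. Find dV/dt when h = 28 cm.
6272π/9 cm³/s

V = (1/3)π(h/3)²h = πh³/27
dV/dt = πh²/9 · 8
At h = 28: dV/dt = 6272π/9 cm³/s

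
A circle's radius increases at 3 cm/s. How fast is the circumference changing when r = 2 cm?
6π cm/s

C = 2πr
dC/dt = 2π · dr/dt = 2π · 3 = 6π cm/s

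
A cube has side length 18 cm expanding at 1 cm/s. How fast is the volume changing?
972 cm³/s

V = s³
dV/dt = 3s² · ds/dt = 3·18²·1 = 972 cm³/s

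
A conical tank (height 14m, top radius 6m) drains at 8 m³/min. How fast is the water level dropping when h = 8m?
49/(72π) ≈ 0.2166 m/min

r/h = 6/14, so r = (3/7)h
V = (1/3)πr²h = (1/3)π((3/7)h)²h = (3/49)πh³
dV/dh = (9/49)πh²
dh/dt = (dV/dt)/(dV/dh) = -8/((9/49)π·8²) = -49/(72π) m/min
The level is dropping at 49/(72π) ≈ 0.2166 m/min.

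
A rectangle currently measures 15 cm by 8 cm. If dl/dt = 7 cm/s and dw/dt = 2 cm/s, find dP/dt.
18 cm/s

P = 2(l + w)
dP/dt = 2(dl/dt + dw/dt) = 2(7 + 2) = 18 cm/s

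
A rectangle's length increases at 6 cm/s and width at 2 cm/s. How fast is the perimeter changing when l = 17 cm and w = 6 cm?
16 cm/s

P = 2(l + w)
dP/dt = 2(dl/dt + dw/dt) = 2(6 + 2) = 16 cm/s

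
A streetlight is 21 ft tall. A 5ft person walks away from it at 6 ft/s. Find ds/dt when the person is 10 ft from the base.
15/8 ft/s

By similar triangles: 21/(x+s) = 5/s
Solving: s = 5x/16
ds/dt = 5/16 · dx/dt = 5/16 · 6 = 15/8 ft/s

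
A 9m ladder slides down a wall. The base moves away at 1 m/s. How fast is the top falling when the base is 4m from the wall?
4√65/65 ≈ 0.4961 m/s

x² + y² = 9²
2x·dx/dt + 2y·dy/dt = 0
dy/dt = -x/y · dx/dt = -4/√65 · 1 = -4√65/65 m/s
The top is descending at 4√65/65 ≈ 0.4961 m/s.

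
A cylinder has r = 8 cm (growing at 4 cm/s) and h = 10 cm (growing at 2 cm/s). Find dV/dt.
768π cm³/s

V = πr²h
dV/dt = 2πrh·dr/dt + πr²·dh/dt
= 2π(8)(10)(4) + π(8)²(2)
= 768π cm³/s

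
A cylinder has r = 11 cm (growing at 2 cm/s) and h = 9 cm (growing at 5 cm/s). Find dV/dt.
1001π cm³/s

V = πr²h
dV/dt = 2πrh·dr/dt + πr²·dh/dt
= 2π(11)(9)(2) + π(11)²(5)
= 1001π cm³/s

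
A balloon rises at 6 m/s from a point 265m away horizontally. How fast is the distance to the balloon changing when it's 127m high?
381√86354/43177 ≈ 2.593 m/s

z² = 265² + y²
z = √(265² + 127²) = √86354
dz/dt = y/z · dy/dt = 127/√86354 · 6 = 381√86354/43177 ≈ 2.593 m/s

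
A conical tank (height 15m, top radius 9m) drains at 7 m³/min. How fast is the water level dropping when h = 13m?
175/(1521π) ≈ 0.03662 m/min

r/h = 9/15, so r = (3/5)h
V = (1/3)πr²h = (1/3)π((3/5)h)²h = (3/25)πh³
dV/dh = (9/25)πh²
dh/dt = (dV/dt)/(dV/dh) = -7/((9/25)π·13²) = -175/(1521π) m/min
The level is dropping at 175/(1521π) ≈ 0.03662 m/min.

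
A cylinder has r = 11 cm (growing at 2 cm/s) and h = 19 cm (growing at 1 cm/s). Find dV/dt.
957π cm³/s

V = πr²h
dV/dt = 2πrh·dr/dt + πr²·dh/dt
= 2π(11)(19)(2) + π(11)²(1)
= 957π cm³/s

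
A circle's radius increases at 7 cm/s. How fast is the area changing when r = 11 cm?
154π cm²/s

A = πr²
dA/dt = 2πr · dr/dt = 2π(11)(7) = 154π cm²/s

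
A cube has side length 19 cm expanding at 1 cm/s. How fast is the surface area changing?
228 cm²/s

A = 6s²
dA/dt = 12s · ds/dt = 12·19·1 = 228 cm²/s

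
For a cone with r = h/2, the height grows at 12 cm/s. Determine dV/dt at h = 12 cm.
432π cm³/s

V = (1/3)π(h/2)²h = πh³/12
dV/dt = πh²/4 · 12
At h = 12: dV/dt = 432π cm³/s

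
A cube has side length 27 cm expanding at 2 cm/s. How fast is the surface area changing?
648 cm²/s

A = 6s²
dA/dt = 12s · ds/dt = 12·27·2 = 648 cm²/s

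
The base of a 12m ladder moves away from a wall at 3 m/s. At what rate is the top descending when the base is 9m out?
9√7/7 ≈ 3.402 m/s

x² + y² = 12²
2x·dx/dt + 2y·dy/dt = 0
dy/dt = -x/y · dx/dt = -9/(3√7) · 3 = -9√7/7 m/s
The top is descending at 9√7/7 ≈ 3.402 m/s.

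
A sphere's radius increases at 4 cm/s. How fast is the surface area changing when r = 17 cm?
544π cm²/s

S = 4πr²
dS/dt = dS/dr · dr/dt = 8πr · 4
At r = 17: dS/dt = 544π cm²/s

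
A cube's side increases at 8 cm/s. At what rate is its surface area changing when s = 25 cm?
2400 cm²/s

A = 6s²
dA/dt = 12s · ds/dt = 12·25·8 = 2400 cm²/s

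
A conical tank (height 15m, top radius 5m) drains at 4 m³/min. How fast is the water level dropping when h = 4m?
9/(4π) ≈ 0.7162 m/min

r/h = 5/15, so r = (1/3)h
V = (1/3)πr²h = (1/3)π((1/3)h)²h = (1/27)πh³
dV/dh = (1/9)πh²
dh/dt = (dV/dt)/(dV/dh) = -4/((1/9)π·4²) = -9/(4π) m/min
The level is dropping at 9/(4π) ≈ 0.7162 m/min.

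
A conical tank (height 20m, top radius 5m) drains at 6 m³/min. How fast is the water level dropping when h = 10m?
24/(25π) ≈ 0.3056 m/min

r/h = 5/20, so r = (1/4)h
V = (1/3)πr²h = (1/3)π((1/4)h)²h = (1/48)πh³
dV/dh = (1/16)πh²
dh/dt = (dV/dt)/(dV/dh) = -6/((1/16)π·10²) = -24/(25π) m/min
The level is dropping at 24/(25π) ≈ 0.3056 m/min.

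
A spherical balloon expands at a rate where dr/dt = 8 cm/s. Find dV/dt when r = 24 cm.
18432π cm³/s

V = (4/3)πr³
dV/dt = dV/dr · dr/dt = 4πr² · 8
At r = 24: dV/dt = 18432π cm³/s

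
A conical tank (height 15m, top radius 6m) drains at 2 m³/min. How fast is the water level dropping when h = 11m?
25/(242π) ≈ 0.03288 m/min

r/h = 6/15, so r = (2/5)h
V = (1/3)πr²h = (1/3)π((2/5)h)²h = (4/75)πh³
dV/dh = (4/25)πh²
dh/dt = (dV/dt)/(dV/dh) = -2/((4/25)π·11²) = -25/(242π) m/min
The level is dropping at 25/(242π) ≈ 0.03288 m/min.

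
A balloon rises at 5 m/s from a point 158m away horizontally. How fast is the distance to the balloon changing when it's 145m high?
725√45989/45989 ≈ 3.381 m/s

z² = 158² + y²
z = √(158² + 145²) = √45989
dz/dt = y/z · dy/dt = 145/√45989 · 5 = 725√45989/45989 ≈ 3.381 m/s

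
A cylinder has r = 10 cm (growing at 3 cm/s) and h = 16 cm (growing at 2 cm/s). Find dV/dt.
1160π cm³/s

V = πr²h
dV/dt = 2πrh·dr/dt + πr²·dh/dt
= 2π(10)(16)(3) + π(10)²(2)
= 1160π cm³/s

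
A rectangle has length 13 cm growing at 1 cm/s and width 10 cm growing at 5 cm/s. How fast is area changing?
75 cm²/s

A = lw
dA/dt = w·dl/dt + l·dw/dt = 10·1 + 13·5 = 75 cm²/s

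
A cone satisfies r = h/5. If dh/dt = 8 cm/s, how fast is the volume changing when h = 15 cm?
72π cm³/s

V = (1/3)π(h/5)²h = πh³/75
dV/dt = πh²/25 · 8
At h = 15: dV/dt = 72π cm³/s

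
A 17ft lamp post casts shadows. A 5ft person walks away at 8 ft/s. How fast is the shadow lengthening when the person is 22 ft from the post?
10/3 ft/s

By similar triangles: 17/(x+s) = 5/s
Solving: s = 5x/12
ds/dt = 5/12 · dx/dt = 5/12 · 8 = 10/3 ft/s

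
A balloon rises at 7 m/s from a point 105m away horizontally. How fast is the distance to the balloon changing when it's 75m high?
35√74/74 ≈ 4.069 m/s

z² = 105² + y²
z = √(105² + 75²) = 15√74
dz/dt = y/z · dy/dt = 75/(15√74) · 7 = 35√74/74 ≈ 4.069 m/s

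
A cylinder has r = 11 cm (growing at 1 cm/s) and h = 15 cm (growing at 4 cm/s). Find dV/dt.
814π cm³/s

V = πr²h
dV/dt = 2πrh·dr/dt + πr²·dh/dt
= 2π(11)(15)(1) + π(11)²(4)
= 814π cm³/s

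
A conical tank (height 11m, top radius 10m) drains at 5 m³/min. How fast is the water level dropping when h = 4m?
121/(320π) ≈ 0.1204 m/min

r/h = 10/11, so r = (10/11)h
V = (1/3)πr²h = (1/3)π((10/11)h)²h = (100/363)πh³
dV/dh = (100/121)πh²
dh/dt = (dV/dt)/(dV/dh) = -5/((100/121)π·4²) = -121/(320π) m/min
The level is dropping at 121/(320π) ≈ 0.1204 m/min.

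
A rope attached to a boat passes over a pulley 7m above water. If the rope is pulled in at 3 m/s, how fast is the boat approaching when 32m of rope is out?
32√39/65 ≈ 3.074 m/s

rope² = x² + 7²
x = √(32² - 7²) = 5√39
dx/dt = (rope/x) · d(rope)/dt = (32/(5√39)) · (-3) = -32√39/65 m/s
The boat approaches at 32√39/65 ≈ 3.074 m/s.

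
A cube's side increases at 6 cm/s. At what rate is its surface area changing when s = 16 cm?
1152 cm²/s

A = 6s²
dA/dt = 12s · ds/dt = 12·16·6 = 1152 cm²/s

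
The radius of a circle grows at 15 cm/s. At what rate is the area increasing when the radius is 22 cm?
660π cm²/s

A = πr²
dA/dt = 2πr · dr/dt = 2π(22)(15) = 660π cm²/s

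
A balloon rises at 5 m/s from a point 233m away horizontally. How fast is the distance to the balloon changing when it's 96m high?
96√63505/12701 ≈ 1.905 m/s

z² = 233² + y²
z = √(233² + 96²) = √63505
dz/dt = y/z · dy/dt = 96/√63505 · 5 = 96√63505/12701 ≈ 1.905 m/s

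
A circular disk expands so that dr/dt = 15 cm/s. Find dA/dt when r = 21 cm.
630π cm²/s

A = πr²
dA/dt = 2πr · dr/dt = 2π(21)(15) = 630π cm²/s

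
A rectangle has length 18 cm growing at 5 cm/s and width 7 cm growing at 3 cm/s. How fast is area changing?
89 cm²/s

A = lw
dA/dt = w·dl/dt + l·dw/dt = 7·5 + 18·3 = 89 cm²/s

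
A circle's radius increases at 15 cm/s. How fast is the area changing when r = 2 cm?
60π cm²/s

A = πr²
dA/dt = 2πr · dr/dt = 2π(2)(15) = 60π cm²/s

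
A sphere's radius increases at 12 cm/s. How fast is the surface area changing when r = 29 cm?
2784π cm²/s

S = 4πr²
dS/dt = dS/dr · dr/dt = 8πr · 12
At r = 29: dS/dt = 2784π cm²/s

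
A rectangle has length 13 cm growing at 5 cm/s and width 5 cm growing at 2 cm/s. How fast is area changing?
51 cm²/s

A = lw
dA/dt = w·dl/dt + l·dw/dt = 5·5 + 13·2 = 51 cm²/s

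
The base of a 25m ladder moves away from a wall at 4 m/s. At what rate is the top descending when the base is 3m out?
3√154/77 ≈ 0.4835 m/s

x² + y² = 25²
2x·dx/dt + 2y·dy/dt = 0
dy/dt = -x/y · dx/dt = -3/(2√154) · 4 = -3√154/77 m/s
The top is descending at 3√154/77 ≈ 0.4835 m/s.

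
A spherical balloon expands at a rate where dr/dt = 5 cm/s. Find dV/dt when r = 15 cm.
4500π cm³/s

V = (4/3)πr³
dV/dt = dV/dr · dr/dt = 4πr² · 5
At r = 15: dV/dt = 4500π cm³/s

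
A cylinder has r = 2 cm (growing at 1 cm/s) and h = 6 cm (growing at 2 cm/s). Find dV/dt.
32π cm³/s

V = πr²h
dV/dt = 2πrh·dr/dt + πr²·dh/dt
= 2π(2)(6)(1) + π(2)²(2)
= 32π cm³/s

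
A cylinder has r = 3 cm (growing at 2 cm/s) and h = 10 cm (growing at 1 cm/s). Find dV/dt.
129π cm³/s

V = πr²h
dV/dt = 2πrh·dr/dt + πr²·dh/dt
= 2π(3)(10)(2) + π(3)²(1)
= 129π cm³/s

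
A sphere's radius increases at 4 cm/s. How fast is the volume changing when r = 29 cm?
13456π cm³/s

V = (4/3)πr³
dV/dt = dV/dr · dr/dt = 4πr² · 4
At r = 29: dV/dt = 13456π cm³/s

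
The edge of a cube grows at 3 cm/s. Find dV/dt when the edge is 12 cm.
1296 cm³/s

V = s³
dV/dt = 3s² · ds/dt = 3·12²·3 = 1296 cm³/s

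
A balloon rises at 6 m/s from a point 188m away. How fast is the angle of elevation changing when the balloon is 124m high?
0.02224 rad/s

tan(θ) = y/188
sec²(θ) · dθ/dt = (1/188) · dy/dt
dθ/dt = cos²(θ)/188 · 6 = 188/(188² + 124²) · 6
dθ/dt = 0.02224 rad/s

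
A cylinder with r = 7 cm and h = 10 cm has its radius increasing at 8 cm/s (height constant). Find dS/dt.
384π cm²/s

S = 2πrh + 2πr² (lateral + bases)
dS/dt = (2πh + 4πr)·dr/dt = (2π·10 + 4π·7)·8
= 384π cm²/s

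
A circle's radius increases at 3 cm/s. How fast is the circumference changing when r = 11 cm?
6π cm/s

C = 2πr
dC/dt = 2π · dr/dt = 2π · 3 = 6π cm/s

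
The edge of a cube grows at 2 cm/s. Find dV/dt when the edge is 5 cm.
150 cm³/s

V = s³
dV/dt = 3s² · ds/dt = 3·5²·2 = 150 cm³/s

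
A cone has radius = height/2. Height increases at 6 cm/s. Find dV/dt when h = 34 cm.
1734π cm³/s

V = (1/3)π(h/2)²h = πh³/12
dV/dt = πh²/4 · 6
At h = 34: dV/dt = 1734π cm³/s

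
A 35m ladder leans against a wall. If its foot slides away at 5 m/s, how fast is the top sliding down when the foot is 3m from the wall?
15√19/152 ≈ 0.4302 m/s

x² + y² = 35²
2x·dx/dt + 2y·dy/dt = 0
dy/dt = -x/y · dx/dt = -3/(8√19) · 5 = -15√19/152 m/s
The top is descending at 15√19/152 ≈ 0.4302 m/s.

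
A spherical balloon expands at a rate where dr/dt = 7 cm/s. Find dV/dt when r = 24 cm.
16128π cm³/s

V = (4/3)πr³
dV/dt = dV/dr · dr/dt = 4πr² · 7
At r = 24: dV/dt = 16128π cm³/s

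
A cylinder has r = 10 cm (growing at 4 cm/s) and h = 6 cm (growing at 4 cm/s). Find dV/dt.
880π cm³/s

V = πr²h
dV/dt = 2πrh·dr/dt + πr²·dh/dt
= 2π(10)(6)(4) + π(10)²(4)
= 880π cm³/s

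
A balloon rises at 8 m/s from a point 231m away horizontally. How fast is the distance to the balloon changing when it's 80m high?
640√59761/59761 ≈ 2.618 m/s

z² = 231² + y²
z = √(231² + 80²) = √59761
dz/dt = y/z · dy/dt = 80/√59761 · 8 = 640√59761/59761 ≈ 2.618 m/s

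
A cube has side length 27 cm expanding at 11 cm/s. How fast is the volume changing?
24057 cm³/s

V = s³
dV/dt = 3s² · ds/dt = 3·27²·11 = 24057 cm³/s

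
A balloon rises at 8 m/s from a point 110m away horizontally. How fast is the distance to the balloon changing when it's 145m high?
232√53/265 ≈ 6.374 m/s

z² = 110² + y²
z = √(110² + 145²) = 25√53
dz/dt = y/z · dy/dt = 145/(25√53) · 8 = 232√53/265 ≈ 6.374 m/s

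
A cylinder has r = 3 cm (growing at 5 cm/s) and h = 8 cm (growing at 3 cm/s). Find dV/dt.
267π cm³/s

V = πr²h
dV/dt = 2πrh·dr/dt + πr²·dh/dt
= 2π(3)(8)(5) + π(3)²(3)
= 267π cm³/s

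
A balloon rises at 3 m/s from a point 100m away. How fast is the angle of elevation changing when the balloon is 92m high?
0.016248 rad/s

tan(θ) = y/100
sec²(θ) · dθ/dt = (1/100) · dy/dt
dθ/dt = cos²(θ)/100 · 3 = 100/(100² + 92²) · 3
dθ/dt = 0.016248 rad/s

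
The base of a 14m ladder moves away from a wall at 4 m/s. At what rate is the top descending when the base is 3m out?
12√187/187 ≈ 0.8775 m/s

x² + y² = 14²
2x·dx/dt + 2y·dy/dt = 0
dy/dt = -x/y · dx/dt = -3/√187 · 4 = -12√187/187 m/s
The top is descending at 12√187/187 ≈ 0.8775 m/s.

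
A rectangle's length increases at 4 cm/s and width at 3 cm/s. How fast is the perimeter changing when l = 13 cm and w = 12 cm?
14 cm/s

P = 2(l + w)
dP/dt = 2(dl/dt + dw/dt) = 2(4 + 3) = 14 cm/s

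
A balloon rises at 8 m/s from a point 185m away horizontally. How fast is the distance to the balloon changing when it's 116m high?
928√47681/47681 ≈ 4.25 m/s

z² = 185² + y²
z = √(185² + 116²) = √47681
dz/dt = y/z · dy/dt = 116/√47681 · 8 = 928√47681/47681 ≈ 4.25 m/s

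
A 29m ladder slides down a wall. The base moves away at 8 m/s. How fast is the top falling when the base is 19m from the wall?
19√30/15 ≈ 6.938 m/s

x² + y² = 29²
2x·dx/dt + 2y·dy/dt = 0
dy/dt = -x/y · dx/dt = -19/(4√30) · 8 = -19√30/15 m/s
The top is descending at 19√30/15 ≈ 6.938 m/s.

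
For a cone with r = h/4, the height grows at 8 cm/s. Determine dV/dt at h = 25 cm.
625π/2 cm³/s

V = (1/3)π(h/4)²h = πh³/48
dV/dt = πh²/16 · 8
At h = 25: dV/dt = 625π/2 cm³/s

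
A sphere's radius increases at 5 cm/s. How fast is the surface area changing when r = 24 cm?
960π cm²/s

S = 4πr²
dS/dt = dS/dr · dr/dt = 8πr · 5
At r = 24: dS/dt = 960π cm²/s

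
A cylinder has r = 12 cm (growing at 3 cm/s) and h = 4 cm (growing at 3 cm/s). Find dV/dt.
720π cm³/s

V = πr²h
dV/dt = 2πrh·dr/dt + πr²·dh/dt
= 2π(12)(4)(3) + π(12)²(3)
= 720π cm³/s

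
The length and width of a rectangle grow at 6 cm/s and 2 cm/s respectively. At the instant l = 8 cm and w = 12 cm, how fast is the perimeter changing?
16 cm/s

P = 2(l + w)
dP/dt = 2(dl/dt + dw/dt) = 2(6 + 2) = 16 cm/s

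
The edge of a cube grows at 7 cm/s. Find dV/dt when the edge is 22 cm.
10164 cm³/s

V = s³
dV/dt = 3s² · ds/dt = 3·22²·7 = 10164 cm³/s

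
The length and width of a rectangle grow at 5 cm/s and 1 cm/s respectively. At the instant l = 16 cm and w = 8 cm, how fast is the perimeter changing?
12 cm/s

P = 2(l + w)
dP/dt = 2(dl/dt + dw/dt) = 2(5 + 1) = 12 cm/s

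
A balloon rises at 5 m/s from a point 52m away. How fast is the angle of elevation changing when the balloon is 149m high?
0.01044 rad/s

tan(θ) = y/52
sec²(θ) · dθ/dt = (1/52) · dy/dt
dθ/dt = cos²(θ)/52 · 5 = 52/(52² + 149²) · 5
dθ/dt = 0.01044 rad/s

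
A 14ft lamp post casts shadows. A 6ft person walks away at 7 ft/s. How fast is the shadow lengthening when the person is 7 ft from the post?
21/4 ft/s

By similar triangles: 14/(x+s) = 6/s
Solving: s = 6x/8
ds/dt = 6/8 · dx/dt = 3/4 · 7 = 21/4 ft/s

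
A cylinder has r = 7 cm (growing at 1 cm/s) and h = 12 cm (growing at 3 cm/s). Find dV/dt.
315π cm³/s

V = πr²h
dV/dt = 2πrh·dr/dt + πr²·dh/dt
= 2π(7)(12)(1) + π(7)²(3)
= 315π cm³/s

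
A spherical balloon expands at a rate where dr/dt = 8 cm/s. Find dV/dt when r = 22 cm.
15488π cm³/s

V = (4/3)πr³
dV/dt = dV/dr · dr/dt = 4πr² · 8
At r = 22: dV/dt = 15488π cm³/s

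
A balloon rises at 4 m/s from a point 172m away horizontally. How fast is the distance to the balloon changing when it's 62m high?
124√8357/8357 ≈ 1.356 m/s

z² = 172² + y²
z = √(172² + 62²) = 2√8357
dz/dt = y/z · dy/dt = 62/(2√8357) · 4 = 124√8357/8357 ≈ 1.356 m/s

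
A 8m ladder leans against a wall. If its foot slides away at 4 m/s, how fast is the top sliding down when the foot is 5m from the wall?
20√39/39 ≈ 3.203 m/s

x² + y² = 8²
2x·dx/dt + 2y·dy/dt = 0
dy/dt = -x/y · dx/dt = -5/√39 · 4 = -20√39/39 m/s
The top is descending at 20√39/39 ≈ 3.203 m/s.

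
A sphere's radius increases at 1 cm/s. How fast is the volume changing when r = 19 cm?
1444π cm³/s

V = (4/3)πr³
dV/dt = dV/dr · dr/dt = 4πr² · 1
At r = 19: dV/dt = 1444π cm³/s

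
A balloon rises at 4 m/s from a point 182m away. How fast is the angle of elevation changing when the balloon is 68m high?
0.019286 rad/s

tan(θ) = y/182
sec²(θ) · dθ/dt = (1/182) · dy/dt
dθ/dt = cos²(θ)/182 · 4 = 182/(182² + 68²) · 4
dθ/dt = 0.019286 rad/s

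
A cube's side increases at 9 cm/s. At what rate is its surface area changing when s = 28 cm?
3024 cm²/s

A = 6s²
dA/dt = 12s · ds/dt = 12·28·9 = 3024 cm²/s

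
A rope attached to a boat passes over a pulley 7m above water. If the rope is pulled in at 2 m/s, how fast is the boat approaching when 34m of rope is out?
68√123/369 ≈ 2.044 m/s

rope² = x² + 7²
x = √(34² - 7²) = 3√123
dx/dt = (rope/x) · d(rope)/dt = (34/(3√123)) · (-2) = -68√123/369 m/s
The boat approaches at 68√123/369 ≈ 2.044 m/s.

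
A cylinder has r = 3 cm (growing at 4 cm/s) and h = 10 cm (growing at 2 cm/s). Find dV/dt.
258π cm³/s

V = πr²h
dV/dt = 2πrh·dr/dt + πr²·dh/dt
= 2π(3)(10)(4) + π(3)²(2)
= 258π cm³/s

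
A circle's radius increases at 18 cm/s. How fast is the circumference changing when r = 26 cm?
36π cm/s

C = 2πr
dC/dt = 2π · dr/dt = 2π · 18 = 36π cm/s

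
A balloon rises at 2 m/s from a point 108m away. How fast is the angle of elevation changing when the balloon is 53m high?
0.014924 rad/s

tan(θ) = y/108
sec²(θ) · dθ/dt = (1/108) · dy/dt
dθ/dt = cos²(θ)/108 · 2 = 108/(108² + 53²) · 2
dθ/dt = 0.014924 rad/s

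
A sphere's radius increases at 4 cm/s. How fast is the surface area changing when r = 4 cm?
128π cm²/s

S = 4πr²
dS/dt = dS/dr · dr/dt = 8πr · 4
At r = 4: dS/dt = 128π cm²/s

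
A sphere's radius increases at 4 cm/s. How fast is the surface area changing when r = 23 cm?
736π cm²/s

S = 4πr²
dS/dt = dS/dr · dr/dt = 8πr · 4
At r = 23: dS/dt = 736π cm²/s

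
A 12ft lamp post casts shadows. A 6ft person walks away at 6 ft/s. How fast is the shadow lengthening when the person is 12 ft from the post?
6 ft/s

By similar triangles: 12/(x+s) = 6/s
Solving: s = 6x/6
ds/dt = 6/6 · dx/dt = 1 · 6 = 6 ft/s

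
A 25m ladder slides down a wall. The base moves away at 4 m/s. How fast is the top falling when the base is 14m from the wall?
56√429/429 ≈ 2.704 m/s

x² + y² = 25²
2x·dx/dt + 2y·dy/dt = 0
dy/dt = -x/y · dx/dt = -14/√429 · 4 = -56√429/429 m/s
The top is descending at 56√429/429 ≈ 2.704 m/s.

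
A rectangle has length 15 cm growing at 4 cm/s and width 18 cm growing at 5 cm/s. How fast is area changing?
147 cm²/s

A = lw
dA/dt = w·dl/dt + l·dw/dt = 18·4 + 15·5 = 147 cm²/s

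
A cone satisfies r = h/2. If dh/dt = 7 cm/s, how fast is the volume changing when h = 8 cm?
112π cm³/s

V = (1/3)π(h/2)²h = πh³/12
dV/dt = πh²/4 · 7
At h = 8: dV/dt = 112π cm³/s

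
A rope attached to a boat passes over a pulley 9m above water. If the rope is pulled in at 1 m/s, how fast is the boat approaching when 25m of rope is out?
25√34/136 ≈ 1.072 m/s

rope² = x² + 9²
x = √(25² - 9²) = 4√34
dx/dt = (rope/x) · d(rope)/dt = (25/(4√34)) · (-1) = -25√34/136 m/s
The boat approaches at 25√34/136 ≈ 1.072 m/s.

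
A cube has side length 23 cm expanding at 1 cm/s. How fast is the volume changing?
1587 cm³/s

V = s³
dV/dt = 3s² · ds/dt = 3·23²·1 = 1587 cm³/s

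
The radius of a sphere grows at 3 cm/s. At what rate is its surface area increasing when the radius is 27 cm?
648π cm²/s

S = 4πr²
dS/dt = dS/dr · dr/dt = 8πr · 3
At r = 27: dS/dt = 648π cm²/s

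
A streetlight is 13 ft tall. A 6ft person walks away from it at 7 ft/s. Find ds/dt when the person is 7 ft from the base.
6 ft/s

By similar triangles: 13/(x+s) = 6/s
Solving: s = 6x/7
ds/dt = 6/7 · dx/dt = 6/7 · 7 = 6 ft/s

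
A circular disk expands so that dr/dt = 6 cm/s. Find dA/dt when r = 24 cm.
288π cm²/s

A = πr²
dA/dt = 2πr · dr/dt = 2π(24)(6) = 288π cm²/s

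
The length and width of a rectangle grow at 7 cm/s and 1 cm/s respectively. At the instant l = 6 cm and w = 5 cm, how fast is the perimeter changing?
16 cm/s

P = 2(l + w)
dP/dt = 2(dl/dt + dw/dt) = 2(7 + 1) = 16 cm/s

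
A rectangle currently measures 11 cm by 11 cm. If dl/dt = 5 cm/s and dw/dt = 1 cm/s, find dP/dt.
12 cm/s

P = 2(l + w)
dP/dt = 2(dl/dt + dw/dt) = 2(5 + 1) = 12 cm/s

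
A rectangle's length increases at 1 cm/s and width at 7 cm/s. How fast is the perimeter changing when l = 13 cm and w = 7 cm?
16 cm/s

P = 2(l + w)
dP/dt = 2(dl/dt + dw/dt) = 2(1 + 7) = 16 cm/s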